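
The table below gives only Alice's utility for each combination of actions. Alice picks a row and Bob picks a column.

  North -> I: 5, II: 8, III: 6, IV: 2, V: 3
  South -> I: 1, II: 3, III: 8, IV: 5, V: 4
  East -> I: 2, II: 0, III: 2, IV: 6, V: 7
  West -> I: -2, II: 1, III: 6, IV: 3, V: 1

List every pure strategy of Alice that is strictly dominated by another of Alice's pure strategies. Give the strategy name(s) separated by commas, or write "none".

Nothing dominates North: South at I (5>1); East at I (5>2); West at I (5>-2).
South is not dominated — it holds its own against North at III (8>6); East at II (3>0); West at I (1>-2).
East: no other strategy beats it everywhere (North at IV (6>2); South at I (2>1); West at I (2>-2)).
West is strictly dominated by South (I: 1>-2, II: 3>1, III: 8>6, IV: 5>3, V: 4>1).

West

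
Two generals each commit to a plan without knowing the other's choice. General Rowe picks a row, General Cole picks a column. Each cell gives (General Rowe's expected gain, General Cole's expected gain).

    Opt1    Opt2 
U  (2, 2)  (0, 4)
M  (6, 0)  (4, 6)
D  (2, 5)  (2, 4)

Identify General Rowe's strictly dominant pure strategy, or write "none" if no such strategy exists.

M vs U: Opt1: 6>2, Opt2: 4>0.
M vs D: Opt1: 6>2, Opt2: 4>2.
M strictly beats every other strategy against every opponent action, so it is strictly dominant.

M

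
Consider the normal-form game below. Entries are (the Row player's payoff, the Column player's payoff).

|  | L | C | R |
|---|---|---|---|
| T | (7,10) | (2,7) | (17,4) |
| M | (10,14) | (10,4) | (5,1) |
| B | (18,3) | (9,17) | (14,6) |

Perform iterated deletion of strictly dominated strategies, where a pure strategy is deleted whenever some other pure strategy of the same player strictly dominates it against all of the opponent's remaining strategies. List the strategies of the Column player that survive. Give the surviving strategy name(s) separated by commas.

L, C

Column R is eliminated: C beats it against every remaining row (T: 7>4, M: 4>1, B: 17>6).
The Row player's strategy T is strictly dominated by M (L: 10>7, C: 10>2) and is removed.
Among the remaining strategies, none is strictly dominated by another pure strategy of the same player, so the elimination stops.
Surviving strategies — the Row player: {M, B}; the Column player: {L, C}.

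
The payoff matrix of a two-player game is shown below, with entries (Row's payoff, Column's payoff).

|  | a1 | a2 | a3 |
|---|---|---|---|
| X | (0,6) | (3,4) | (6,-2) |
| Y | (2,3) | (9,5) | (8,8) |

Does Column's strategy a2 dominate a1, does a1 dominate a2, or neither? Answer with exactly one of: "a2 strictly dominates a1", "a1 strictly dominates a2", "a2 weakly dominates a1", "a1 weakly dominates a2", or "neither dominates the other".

a2's payoffs vs a1's, by Row's action — X: 4<6, Y: 5>3.
a2 does better at Y but worse at X; neither strategy dominates the other.

neither dominates the other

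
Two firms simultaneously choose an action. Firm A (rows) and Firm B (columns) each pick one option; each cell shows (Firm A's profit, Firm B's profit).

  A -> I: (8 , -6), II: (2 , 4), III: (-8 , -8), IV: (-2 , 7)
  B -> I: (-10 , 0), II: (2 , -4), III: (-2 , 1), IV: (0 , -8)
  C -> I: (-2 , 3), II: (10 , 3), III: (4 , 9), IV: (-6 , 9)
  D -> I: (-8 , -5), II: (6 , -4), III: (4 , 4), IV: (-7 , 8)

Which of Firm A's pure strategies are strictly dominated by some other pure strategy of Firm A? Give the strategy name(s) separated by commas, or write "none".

Nothing dominates A: B at I (8>-10); C at I (8>-2); D at I (8>-8).
Nothing dominates B: A at II (2=2); C at IV (0>-6); D at IV (0>-7).
C is not dominated — it holds its own against A at II (10>2); B at I (-2>-10); D at I (-2>-8).
D is not dominated — it holds its own against A at II (6>2); B at I (-8>-10); C at III (4=4).

none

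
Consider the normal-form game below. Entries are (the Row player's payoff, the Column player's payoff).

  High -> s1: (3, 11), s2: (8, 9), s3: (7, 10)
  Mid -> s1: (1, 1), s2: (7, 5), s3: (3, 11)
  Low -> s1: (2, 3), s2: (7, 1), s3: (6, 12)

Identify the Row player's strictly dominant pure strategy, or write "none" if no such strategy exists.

High vs Mid: s1: 3>1, s2: 8>7, s3: 7>3.
High vs Low: s1: 3>2, s2: 8>7, s3: 7>6.
High strictly beats every other strategy against every opponent action, so it is strictly dominant.

High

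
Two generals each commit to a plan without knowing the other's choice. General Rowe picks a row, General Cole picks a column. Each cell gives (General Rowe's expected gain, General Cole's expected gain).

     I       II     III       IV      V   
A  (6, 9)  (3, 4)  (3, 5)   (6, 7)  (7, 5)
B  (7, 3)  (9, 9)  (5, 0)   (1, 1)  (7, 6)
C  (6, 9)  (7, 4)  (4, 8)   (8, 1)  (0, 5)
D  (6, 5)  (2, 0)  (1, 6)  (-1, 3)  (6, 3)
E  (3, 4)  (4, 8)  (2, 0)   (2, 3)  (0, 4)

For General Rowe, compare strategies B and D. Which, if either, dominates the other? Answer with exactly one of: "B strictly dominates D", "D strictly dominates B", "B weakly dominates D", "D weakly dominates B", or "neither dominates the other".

B's payoffs vs D's, by General Cole's action — I: 7>6, II: 9>2, III: 5>1, IV: 1>-1, V: 7>6.
Every comparison favours B, so B strictly dominates D.

B strictly dominates D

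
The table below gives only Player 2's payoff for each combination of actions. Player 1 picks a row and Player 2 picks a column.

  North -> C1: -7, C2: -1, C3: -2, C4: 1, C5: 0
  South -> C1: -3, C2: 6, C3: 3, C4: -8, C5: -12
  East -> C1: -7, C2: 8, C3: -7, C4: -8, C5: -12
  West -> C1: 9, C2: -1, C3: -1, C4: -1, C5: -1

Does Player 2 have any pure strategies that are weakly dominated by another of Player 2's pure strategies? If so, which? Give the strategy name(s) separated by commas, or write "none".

Nothing dominates C1: C2 at West (9>-1); C3 at West (9>-1); C4 at South (-3>-8); C5 at South (-3>-12).
C2 is not dominated — it holds its own against C1 at North (-1>-7); C3 at North (-1>-2); C4 at South (6>-8); C5 at South (6>-12).
C3 is weakly dominated by C2 (North: -1>-2, South: 6>3, East: 8>-7, West: -1=-1).
C4 is not dominated — it holds its own against C1 at North (1>-7); C2 at North (1>-1); C3 at North (1>-2); C5 at North (1>0).
C4 weakly dominates C5 — North: 1>0, South: -8>-12, East: -8>-12, West: -1=-1.

C3, C5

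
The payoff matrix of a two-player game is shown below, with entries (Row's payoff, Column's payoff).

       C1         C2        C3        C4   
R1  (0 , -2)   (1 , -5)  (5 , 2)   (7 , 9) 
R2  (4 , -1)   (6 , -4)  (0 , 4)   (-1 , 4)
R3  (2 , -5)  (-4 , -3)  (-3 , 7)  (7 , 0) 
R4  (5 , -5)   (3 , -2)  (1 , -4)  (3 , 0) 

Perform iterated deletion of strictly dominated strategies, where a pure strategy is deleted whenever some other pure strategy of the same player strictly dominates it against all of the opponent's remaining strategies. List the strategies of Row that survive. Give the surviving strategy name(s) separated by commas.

Column C1 is eliminated: C3 beats it against every remaining row (R1: 2>-2, R2: 4>-1, R3: 7>-5, R4: -4>-5).
Column's strategy C2 is strictly dominated by C4 (R1: 9>-5, R2: 4>-4, R3: 0>-3, R4: 0>-2) and is removed.
Row's strategy R2 is strictly dominated by R1 (C3: 5>0, C4: 7>-1) and is removed.
Row R4 is eliminated: R1 beats it against every remaining column (C3: 5>1, C4: 7>3).
Among the remaining strategies, none is strictly dominated by another pure strategy of the same player, so the elimination stops.
Surviving strategies — Row: {R1, R3}; Column: {C3, C4}.

R1, R3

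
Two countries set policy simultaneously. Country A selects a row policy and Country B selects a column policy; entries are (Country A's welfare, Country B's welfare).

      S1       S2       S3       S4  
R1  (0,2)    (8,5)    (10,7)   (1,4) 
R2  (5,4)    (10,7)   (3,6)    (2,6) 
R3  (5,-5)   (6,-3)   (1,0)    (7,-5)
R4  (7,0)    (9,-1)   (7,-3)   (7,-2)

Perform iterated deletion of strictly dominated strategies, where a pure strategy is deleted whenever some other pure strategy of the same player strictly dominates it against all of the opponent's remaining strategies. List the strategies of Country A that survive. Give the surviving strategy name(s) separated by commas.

Country B's strategy S4 is strictly dominated by S2 (R1: 5>4, R2: 7>6, R3: -3>-5, R4: -1>-2) and is removed.
For Country A, R4 strictly dominates R3 on the remaining columns (S1: 7>5, S2: 9>6, S3: 7>1); eliminate R3.
Among the remaining strategies, none is strictly dominated by another pure strategy of the same player, so the elimination stops.
Surviving strategies — Country A: {R1, R2, R4}; Country B: {S1, S2, S3}.

R1, R2, R4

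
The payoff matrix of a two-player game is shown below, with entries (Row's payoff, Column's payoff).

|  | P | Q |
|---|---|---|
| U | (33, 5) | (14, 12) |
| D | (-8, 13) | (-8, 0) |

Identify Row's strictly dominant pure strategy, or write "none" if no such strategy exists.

U vs D: P: 33>-8, Q: 14>-8.
U strictly beats every other strategy against every opponent action, so it is strictly dominant.

U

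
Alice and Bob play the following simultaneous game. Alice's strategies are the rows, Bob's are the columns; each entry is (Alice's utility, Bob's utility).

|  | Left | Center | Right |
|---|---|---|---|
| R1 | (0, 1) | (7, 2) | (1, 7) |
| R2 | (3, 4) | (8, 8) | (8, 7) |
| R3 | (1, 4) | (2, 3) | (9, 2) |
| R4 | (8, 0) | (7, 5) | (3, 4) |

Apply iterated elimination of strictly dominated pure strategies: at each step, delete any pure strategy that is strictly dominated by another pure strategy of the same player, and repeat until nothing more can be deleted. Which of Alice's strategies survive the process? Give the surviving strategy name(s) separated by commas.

For Alice, R2 strictly dominates R1 on the remaining columns (Left: 3>0, Center: 8>7, Right: 8>1); eliminate R1.
Column Right is eliminated: Center beats it against every remaining row (R2: 8>7, R3: 3>2, R4: 5>4).
For Alice, R2 strictly dominates R3 on the remaining columns (Left: 3>1, Center: 8>2); eliminate R3.
Bob's strategy Left is strictly dominated by Center (R2: 8>4, R4: 5>0) and is removed.
Alice's strategy R4 is strictly dominated by R2 (Center: 8>7) and is removed.
Among the remaining strategies, none is strictly dominated by another pure strategy of the same player, so the elimination stops.
Surviving strategies — Alice: {R2}; Bob: {Center}.

R2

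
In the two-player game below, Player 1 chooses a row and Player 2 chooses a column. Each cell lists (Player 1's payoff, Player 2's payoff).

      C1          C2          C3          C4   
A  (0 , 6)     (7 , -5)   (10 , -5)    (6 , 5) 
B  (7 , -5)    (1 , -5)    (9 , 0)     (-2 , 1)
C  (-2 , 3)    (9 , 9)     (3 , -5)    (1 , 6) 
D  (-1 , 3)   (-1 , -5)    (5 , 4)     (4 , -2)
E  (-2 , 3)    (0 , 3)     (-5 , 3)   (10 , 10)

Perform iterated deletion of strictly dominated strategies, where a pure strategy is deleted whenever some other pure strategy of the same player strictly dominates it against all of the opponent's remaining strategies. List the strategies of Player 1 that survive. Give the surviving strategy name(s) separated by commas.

A, B, C, E

Player 1's strategy D is strictly dominated by A (C1: 0>-1, C2: 7>-1, C3: 10>5, C4: 6>4) and is removed.
Player 2's strategy C3 is strictly dominated by C4 (A: 5>-5, B: 1>0, C: 6>-5, E: 10>3) and is removed.
Among the remaining strategies, none is strictly dominated by another pure strategy of the same player, so the elimination stops.
Surviving strategies — Player 1: {A, B, C, E}; Player 2: {C1, C2, C4}.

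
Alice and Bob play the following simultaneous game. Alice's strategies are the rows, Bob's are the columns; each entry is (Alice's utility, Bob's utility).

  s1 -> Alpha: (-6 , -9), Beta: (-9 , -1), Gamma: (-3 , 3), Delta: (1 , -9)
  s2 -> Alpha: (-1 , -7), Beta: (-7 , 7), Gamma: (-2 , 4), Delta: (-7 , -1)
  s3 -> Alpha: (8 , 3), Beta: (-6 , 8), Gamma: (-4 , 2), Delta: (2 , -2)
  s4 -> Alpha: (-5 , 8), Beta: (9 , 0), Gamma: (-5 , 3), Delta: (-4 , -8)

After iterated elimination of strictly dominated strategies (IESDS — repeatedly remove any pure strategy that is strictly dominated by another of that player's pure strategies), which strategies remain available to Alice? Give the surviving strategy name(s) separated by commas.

Bob's strategy Delta is strictly dominated by Beta (s1: -1>-9, s2: 7>-1, s3: 8>-2, s4: 0>-8) and is removed.
Alice's strategy s1 is strictly dominated by s2 (Alpha: -1>-6, Beta: -7>-9, Gamma: -2>-3) and is removed.
Among the remaining strategies, none is strictly dominated by another pure strategy of the same player, so the elimination stops.
Surviving strategies — Alice: {s2, s3, s4}; Bob: {Alpha, Beta, Gamma}.

s2, s3, s4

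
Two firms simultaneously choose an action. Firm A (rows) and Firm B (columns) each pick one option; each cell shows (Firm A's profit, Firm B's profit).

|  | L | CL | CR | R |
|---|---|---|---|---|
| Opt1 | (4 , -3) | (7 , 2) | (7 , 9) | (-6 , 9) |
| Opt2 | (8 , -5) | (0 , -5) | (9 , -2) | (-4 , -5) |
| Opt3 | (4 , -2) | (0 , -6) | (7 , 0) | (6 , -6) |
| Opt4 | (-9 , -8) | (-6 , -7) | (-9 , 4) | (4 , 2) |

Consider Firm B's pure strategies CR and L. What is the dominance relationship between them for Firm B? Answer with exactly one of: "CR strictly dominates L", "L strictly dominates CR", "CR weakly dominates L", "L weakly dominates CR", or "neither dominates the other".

CR strictly dominates L

Compare CR to L across each opponent action: Opt1: 9>-3, Opt2: -2>-5, Opt3: 0>-2, Opt4: 4>-8.
Every comparison favours CR, so CR strictly dominates L.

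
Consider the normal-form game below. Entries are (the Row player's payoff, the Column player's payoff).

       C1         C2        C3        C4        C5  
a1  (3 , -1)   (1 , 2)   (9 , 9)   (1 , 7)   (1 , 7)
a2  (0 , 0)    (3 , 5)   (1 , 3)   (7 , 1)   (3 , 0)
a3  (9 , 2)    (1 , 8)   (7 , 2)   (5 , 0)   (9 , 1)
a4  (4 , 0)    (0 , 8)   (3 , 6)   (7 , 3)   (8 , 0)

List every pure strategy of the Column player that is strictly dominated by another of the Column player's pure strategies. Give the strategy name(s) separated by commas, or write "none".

C1 is strictly dominated by C2 (a1: 2>-1, a2: 5>0, a3: 8>2, a4: 8>0).
C2: no other strategy beats it everywhere (C1 at a1 (2>-1); C3 at a2 (5>3); C4 at a2 (5>1); C5 at a2 (5>0)).
C3 is not dominated — it holds its own against C1 at a1 (9>-1); C2 at a1 (9>2); C4 at a1 (9>7); C5 at a1 (9>7).
C4: dominated, since C3 does at least as well everywhere (a1: 9>7, a2: 3>1, a3: 2>0, a4: 6>3).
C5 is strictly dominated by C3 (a1: 9>7, a2: 3>0, a3: 2>1, a4: 6>0).

C1, C4, C5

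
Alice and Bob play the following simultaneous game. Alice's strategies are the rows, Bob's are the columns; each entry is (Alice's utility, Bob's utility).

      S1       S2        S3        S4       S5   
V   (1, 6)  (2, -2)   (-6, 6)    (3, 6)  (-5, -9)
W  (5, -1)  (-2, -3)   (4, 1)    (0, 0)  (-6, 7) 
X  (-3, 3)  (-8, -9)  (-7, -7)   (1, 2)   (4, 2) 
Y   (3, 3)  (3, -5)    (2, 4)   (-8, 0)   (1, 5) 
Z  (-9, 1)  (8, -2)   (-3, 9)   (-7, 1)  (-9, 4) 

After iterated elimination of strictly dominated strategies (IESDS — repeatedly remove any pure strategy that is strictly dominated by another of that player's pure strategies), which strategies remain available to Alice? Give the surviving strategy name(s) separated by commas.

V, W, X, Y

For Bob, S1 strictly dominates S2 on the remaining rows (V: 6>-2, W: -1>-3, X: 3>-9, Y: 3>-5, Z: 1>-2); eliminate S2.
For Alice, W strictly dominates Z on the remaining columns (S1: 5>-9, S3: 4>-3, S4: 0>-7, S5: -6>-9); eliminate Z.
Among the remaining strategies, none is strictly dominated by another pure strategy of the same player, so the elimination stops.
Surviving strategies — Alice: {V, W, X, Y}; Bob: {S1, S3, S4, S5}.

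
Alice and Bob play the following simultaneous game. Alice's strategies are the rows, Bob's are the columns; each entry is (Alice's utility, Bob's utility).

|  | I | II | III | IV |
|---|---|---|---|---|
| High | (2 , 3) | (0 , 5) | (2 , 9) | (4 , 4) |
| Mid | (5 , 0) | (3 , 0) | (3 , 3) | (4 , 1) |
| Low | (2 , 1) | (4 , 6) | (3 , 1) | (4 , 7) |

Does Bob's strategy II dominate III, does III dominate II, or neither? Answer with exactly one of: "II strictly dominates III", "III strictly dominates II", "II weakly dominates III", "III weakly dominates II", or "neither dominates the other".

II's payoffs vs III's, by Alice's action — High: 5<9, Mid: 0<3, Low: 6>1.
II does better at Low but worse at High, Mid; neither strategy dominates the other.

neither dominates the other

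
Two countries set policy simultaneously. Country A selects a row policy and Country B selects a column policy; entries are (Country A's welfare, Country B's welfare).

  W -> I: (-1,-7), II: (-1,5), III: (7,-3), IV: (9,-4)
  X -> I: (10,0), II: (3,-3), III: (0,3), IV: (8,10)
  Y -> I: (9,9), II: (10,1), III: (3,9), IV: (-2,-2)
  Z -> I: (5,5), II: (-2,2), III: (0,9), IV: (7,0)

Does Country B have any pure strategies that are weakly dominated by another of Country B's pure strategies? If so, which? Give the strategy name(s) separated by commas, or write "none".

I

III weakly dominates I — W: -3>-7, X: 3>0, Y: 9=9, Z: 9>5.
Nothing dominates II: I at W (5>-7); III at W (5>-3); IV at W (5>-4).
Nothing dominates III: I at W (-3>-7); II at X (3>-3); IV at W (-3>-4).
Nothing dominates IV: I at W (-4>-7); II at X (10>-3); III at X (10>3).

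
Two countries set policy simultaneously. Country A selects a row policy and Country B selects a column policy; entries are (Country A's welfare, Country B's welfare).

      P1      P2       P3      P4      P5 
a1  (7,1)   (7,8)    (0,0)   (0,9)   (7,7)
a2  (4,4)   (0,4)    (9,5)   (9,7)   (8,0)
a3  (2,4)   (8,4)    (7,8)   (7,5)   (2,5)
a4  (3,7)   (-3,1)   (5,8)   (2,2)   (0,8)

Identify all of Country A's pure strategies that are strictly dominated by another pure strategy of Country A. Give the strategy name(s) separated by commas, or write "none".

a1 is not dominated — it holds its own against a2 at P1 (7>4); a3 at P1 (7>2); a4 at P1 (7>3).
a2 is not dominated — it holds its own against a1 at P3 (9>0); a3 at P1 (4>2); a4 at P1 (4>3).
a3 is not dominated — it holds its own against a1 at P2 (8>7); a2 at P2 (8>0); a4 at P2 (8>-3).
a2 strictly dominates a4 — P1: 4>3, P2: 0>-3, P3: 9>5, P4: 9>2, P5: 8>0.

a4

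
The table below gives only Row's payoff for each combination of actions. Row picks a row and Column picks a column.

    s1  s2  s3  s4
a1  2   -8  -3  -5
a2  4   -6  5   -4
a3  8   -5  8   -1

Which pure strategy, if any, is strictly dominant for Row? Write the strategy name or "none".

a3 vs a1: s1: 8>2, s2: -5>-8, s3: 8>-3, s4: -1>-5.
a3 vs a2: s1: 8>4, s2: -5>-6, s3: 8>5, s4: -1>-4.
a3 strictly beats every other strategy against every opponent action, so it is strictly dominant.

a3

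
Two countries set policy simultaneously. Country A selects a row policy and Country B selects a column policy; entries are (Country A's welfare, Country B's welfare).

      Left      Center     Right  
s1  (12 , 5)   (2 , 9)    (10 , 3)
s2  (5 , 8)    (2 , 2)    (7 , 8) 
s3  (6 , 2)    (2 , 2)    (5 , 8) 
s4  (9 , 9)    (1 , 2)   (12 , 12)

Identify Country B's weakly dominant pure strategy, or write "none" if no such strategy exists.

Left fails to dominate Center at s1 (5<9).
Center fails to dominate Left at s2 (2<8).
Right fails to dominate Left at s1 (3<5).
No single strategy dominates all the others.

none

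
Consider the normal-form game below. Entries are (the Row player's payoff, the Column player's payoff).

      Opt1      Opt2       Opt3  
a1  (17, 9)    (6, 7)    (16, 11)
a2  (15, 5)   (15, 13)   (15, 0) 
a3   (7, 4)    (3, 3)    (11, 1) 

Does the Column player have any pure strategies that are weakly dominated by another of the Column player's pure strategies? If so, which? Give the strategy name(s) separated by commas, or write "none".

Opt1: no other strategy beats it everywhere (Opt2 at a1 (9>7); Opt3 at a2 (5>0)).
Opt2: no other strategy beats it everywhere (Opt1 at a2 (13>5); Opt3 at a2 (13>0)).
Opt3 is not dominated — it holds its own against Opt1 at a1 (11>9); Opt2 at a1 (11>7).

none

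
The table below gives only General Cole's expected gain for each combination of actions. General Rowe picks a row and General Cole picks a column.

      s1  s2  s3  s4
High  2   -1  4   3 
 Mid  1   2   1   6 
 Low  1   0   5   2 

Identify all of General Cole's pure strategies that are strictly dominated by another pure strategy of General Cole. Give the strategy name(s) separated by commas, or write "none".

s4 strictly dominates s1 — High: 3>2, Mid: 6>1, Low: 2>1.
s4 strictly dominates s2 — High: 3>-1, Mid: 6>2, Low: 2>0.
Nothing dominates s3: s1 at High (4>2); s2 at High (4>-1); s4 at High (4>3).
Nothing dominates s4: s1 at High (3>2); s2 at High (3>-1); s3 at Mid (6>1).

s1, s2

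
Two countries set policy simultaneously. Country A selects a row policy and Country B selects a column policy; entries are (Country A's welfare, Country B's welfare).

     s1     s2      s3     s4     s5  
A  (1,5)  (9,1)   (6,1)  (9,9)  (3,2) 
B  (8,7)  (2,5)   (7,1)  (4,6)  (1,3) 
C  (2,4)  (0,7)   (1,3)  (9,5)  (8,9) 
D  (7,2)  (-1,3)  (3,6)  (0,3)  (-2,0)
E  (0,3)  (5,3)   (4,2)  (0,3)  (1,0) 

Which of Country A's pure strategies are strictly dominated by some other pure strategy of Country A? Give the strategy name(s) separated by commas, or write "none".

A is not dominated — it holds its own against B at s2 (9>2); C at s2 (9>0); D at s2 (9>-1); E at s1 (1>0).
Nothing dominates B: A at s1 (8>1); C at s1 (8>2); D at s1 (8>7); E at s1 (8>0).
C is not dominated — it holds its own against A at s1 (2>1); B at s4 (9>4); D at s2 (0>-1); E at s1 (2>0).
D is strictly dominated by B (s1: 8>7, s2: 2>-1, s3: 7>3, s4: 4>0, s5: 1>-2).
E is strictly dominated by A (s1: 1>0, s2: 9>5, s3: 6>4, s4: 9>0, s5: 3>1).

D, E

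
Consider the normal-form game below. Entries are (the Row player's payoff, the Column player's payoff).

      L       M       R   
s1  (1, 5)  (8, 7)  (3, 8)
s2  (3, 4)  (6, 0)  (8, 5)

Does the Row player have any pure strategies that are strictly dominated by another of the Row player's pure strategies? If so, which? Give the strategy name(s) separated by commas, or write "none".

none

s1: no other strategy beats it everywhere (s2 at M (8>6)).
Nothing dominates s2: s1 at L (3>1).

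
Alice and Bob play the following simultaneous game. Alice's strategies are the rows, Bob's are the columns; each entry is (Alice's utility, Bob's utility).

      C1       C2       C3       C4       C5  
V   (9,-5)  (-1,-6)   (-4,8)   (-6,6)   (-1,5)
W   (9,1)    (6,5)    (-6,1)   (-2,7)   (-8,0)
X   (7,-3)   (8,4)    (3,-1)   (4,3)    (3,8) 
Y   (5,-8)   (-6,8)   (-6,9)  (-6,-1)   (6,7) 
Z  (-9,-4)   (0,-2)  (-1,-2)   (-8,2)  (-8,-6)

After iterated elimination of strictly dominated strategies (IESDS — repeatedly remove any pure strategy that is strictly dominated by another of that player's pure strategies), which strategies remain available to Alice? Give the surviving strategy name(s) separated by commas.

Row Z is eliminated: X beats it against every remaining column (C1: 7>-9, C2: 8>0, C3: 3>-1, C4: 4>-8, C5: 3>-8).
For Bob, C4 strictly dominates C1 on the remaining rows (V: 6>-5, W: 7>1, X: 3>-3, Y: -1>-8); eliminate C1.
Alice's strategy V is strictly dominated by X (C2: 8>-1, C3: 3>-4, C4: 4>-6, C5: 3>-1) and is removed.
Alice's strategy W is strictly dominated by X (C2: 8>6, C3: 3>-6, C4: 4>-2, C5: 3>-8) and is removed.
Column C4 is eliminated: C2 beats it against every remaining row (X: 4>3, Y: 8>-1).
Among the remaining strategies, none is strictly dominated by another pure strategy of the same player, so the elimination stops.
Surviving strategies — Alice: {X, Y}; Bob: {C2, C3, C5}.

X, Y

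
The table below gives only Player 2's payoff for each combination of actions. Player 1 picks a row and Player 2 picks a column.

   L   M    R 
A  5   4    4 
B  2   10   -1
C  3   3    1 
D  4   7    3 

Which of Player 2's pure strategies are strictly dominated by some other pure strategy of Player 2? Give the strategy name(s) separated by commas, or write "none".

L: no other strategy beats it everywhere (M at A (5>4); R at A (5>4)).
M: no other strategy beats it everywhere (L at B (10>2); R at A (4=4)).
R: dominated, since L does at least as well everywhere (A: 5>4, B: 2>-1, C: 3>1, D: 4>3).

R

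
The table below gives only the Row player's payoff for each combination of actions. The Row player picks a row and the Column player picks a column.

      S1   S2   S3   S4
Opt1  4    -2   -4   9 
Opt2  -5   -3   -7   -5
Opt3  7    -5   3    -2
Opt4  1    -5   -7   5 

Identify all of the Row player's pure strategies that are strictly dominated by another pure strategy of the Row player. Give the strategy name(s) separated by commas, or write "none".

Opt1 is not dominated — it holds its own against Opt2 at S1 (4>-5); Opt3 at S2 (-2>-5); Opt4 at S1 (4>1).
Opt2 is strictly dominated by Opt1 (S1: 4>-5, S2: -2>-3, S3: -4>-7, S4: 9>-5).
Opt3 is not dominated — it holds its own against Opt1 at S1 (7>4); Opt2 at S1 (7>-5); Opt4 at S1 (7>1).
Opt1 strictly dominates Opt4 — S1: 4>1, S2: -2>-5, S3: -4>-7, S4: 9>5.

Opt2, Opt4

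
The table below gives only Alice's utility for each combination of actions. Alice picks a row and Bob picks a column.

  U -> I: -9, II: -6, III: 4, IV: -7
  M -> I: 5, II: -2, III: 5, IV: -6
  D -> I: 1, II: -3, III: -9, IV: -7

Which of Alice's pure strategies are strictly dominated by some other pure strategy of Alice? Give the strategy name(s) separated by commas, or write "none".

U, D

M strictly dominates U — I: 5>-9, II: -2>-6, III: 5>4, IV: -6>-7.
M: no other strategy beats it everywhere (U at I (5>-9); D at I (5>1)).
D: dominated, since M does at least as well everywhere (I: 5>1, II: -2>-3, III: 5>-9, IV: -6>-7).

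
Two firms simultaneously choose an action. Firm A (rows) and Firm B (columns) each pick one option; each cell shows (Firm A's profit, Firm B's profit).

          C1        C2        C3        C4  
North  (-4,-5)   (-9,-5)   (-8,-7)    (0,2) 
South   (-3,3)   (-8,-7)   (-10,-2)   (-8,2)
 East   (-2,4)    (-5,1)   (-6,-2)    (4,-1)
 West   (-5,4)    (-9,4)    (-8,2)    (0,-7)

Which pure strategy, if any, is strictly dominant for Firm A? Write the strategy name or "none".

East

East vs North: C1: -2>-4, C2: -5>-9, C3: -6>-8, C4: 4>0.
East vs South: C1: -2>-3, C2: -5>-8, C3: -6>-10, C4: 4>-8.
East vs West: C1: -2>-5, C2: -5>-9, C3: -6>-8, C4: 4>0.
East strictly beats every other strategy against every opponent action, so it is strictly dominant.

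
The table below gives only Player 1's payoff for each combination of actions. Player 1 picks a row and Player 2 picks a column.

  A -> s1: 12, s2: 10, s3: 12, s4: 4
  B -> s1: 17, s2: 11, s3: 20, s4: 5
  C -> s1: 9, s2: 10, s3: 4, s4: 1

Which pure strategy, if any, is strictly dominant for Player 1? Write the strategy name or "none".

B vs A: s1: 17>12, s2: 11>10, s3: 20>12, s4: 5>4.
B vs C: s1: 17>9, s2: 11>10, s3: 20>4, s4: 5>1.
B strictly beats every other strategy against every opponent action, so it is strictly dominant.

B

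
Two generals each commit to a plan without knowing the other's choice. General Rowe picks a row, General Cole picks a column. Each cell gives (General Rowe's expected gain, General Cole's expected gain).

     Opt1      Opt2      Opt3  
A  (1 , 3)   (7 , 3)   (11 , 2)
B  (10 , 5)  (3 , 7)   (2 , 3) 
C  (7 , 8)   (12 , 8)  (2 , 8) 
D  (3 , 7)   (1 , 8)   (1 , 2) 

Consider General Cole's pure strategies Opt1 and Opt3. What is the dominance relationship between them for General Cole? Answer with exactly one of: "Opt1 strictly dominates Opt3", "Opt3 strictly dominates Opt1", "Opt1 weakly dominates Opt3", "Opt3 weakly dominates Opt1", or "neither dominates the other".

Opt1 weakly dominates Opt3

Compare Opt1 to Opt3 across each opponent action: A: 3>2, B: 5>3, C: 8=8, D: 7>2.
Opt1 is at least as good everywhere and strictly better somewhere (tied only at C), so Opt1 weakly but not strictly dominates Opt3.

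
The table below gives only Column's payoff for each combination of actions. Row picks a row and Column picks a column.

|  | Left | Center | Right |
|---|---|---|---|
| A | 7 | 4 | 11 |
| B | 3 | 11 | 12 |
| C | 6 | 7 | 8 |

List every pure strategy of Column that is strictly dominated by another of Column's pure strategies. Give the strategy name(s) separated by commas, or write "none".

Left, Center

Right strictly dominates Left — A: 11>7, B: 12>3, C: 8>6.
Right strictly dominates Center — A: 11>4, B: 12>11, C: 8>7.
Nothing dominates Right: Left at A (11>7); Center at A (11>4).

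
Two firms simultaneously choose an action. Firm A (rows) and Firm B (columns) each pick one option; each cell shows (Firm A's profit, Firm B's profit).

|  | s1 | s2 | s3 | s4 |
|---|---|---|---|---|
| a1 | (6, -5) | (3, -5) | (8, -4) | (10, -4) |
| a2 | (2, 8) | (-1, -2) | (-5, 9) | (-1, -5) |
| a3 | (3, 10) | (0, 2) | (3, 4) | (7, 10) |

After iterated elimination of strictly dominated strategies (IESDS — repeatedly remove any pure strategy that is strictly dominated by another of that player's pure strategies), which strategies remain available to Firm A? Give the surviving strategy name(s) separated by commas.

For Firm A, a1 strictly dominates a2 on the remaining columns (s1: 6>2, s2: 3>-1, s3: 8>-5, s4: 10>-1); eliminate a2.
Firm A's strategy a3 is strictly dominated by a1 (s1: 6>3, s2: 3>0, s3: 8>3, s4: 10>7) and is removed.
Column s1 is eliminated: s3 beats it against every remaining row (a1: -4>-5).
Column s2 is eliminated: s3 beats it against every remaining row (a1: -4>-5).
Among the remaining strategies, none is strictly dominated by another pure strategy of the same player, so the elimination stops.
Surviving strategies — Firm A: {a1}; Firm B: {s3, s4}.

a1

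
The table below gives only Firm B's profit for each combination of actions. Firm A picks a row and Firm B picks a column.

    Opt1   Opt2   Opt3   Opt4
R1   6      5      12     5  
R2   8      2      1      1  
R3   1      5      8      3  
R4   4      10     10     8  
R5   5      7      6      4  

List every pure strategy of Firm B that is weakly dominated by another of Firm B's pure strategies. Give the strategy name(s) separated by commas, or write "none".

Opt4

Opt1 is not dominated — it holds its own against Opt2 at R1 (6>5); Opt3 at R2 (8>1); Opt4 at R1 (6>5).
Nothing dominates Opt2: Opt1 at R3 (5>1); Opt3 at R2 (2>1); Opt4 at R2 (2>1).
Nothing dominates Opt3: Opt1 at R1 (12>6); Opt2 at R1 (12>5); Opt4 at R1 (12>5).
Opt4: dominated, since Opt2 does at least as well everywhere (R1: 5=5, R2: 2>1, R3: 5>3, R4: 10>8, R5: 7>4).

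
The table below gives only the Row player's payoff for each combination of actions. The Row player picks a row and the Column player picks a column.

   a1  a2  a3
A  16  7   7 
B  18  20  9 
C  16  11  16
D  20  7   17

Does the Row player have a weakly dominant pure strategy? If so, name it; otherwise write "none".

A fails to dominate B at a1 (16<18).
B fails to dominate C at a3 (9<16).
C fails to dominate B at a1 (16<18).
D fails to dominate B at a2 (7<20).
No single strategy dominates all the others.

none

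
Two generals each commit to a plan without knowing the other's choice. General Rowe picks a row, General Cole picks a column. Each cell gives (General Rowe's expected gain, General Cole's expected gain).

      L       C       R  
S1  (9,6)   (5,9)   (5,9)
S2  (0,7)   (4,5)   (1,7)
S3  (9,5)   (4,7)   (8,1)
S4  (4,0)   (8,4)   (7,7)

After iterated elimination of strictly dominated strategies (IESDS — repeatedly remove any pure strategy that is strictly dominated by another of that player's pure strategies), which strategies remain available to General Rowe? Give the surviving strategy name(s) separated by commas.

For General Rowe, S1 strictly dominates S2 on the remaining columns (L: 9>0, C: 5>4, R: 5>1); eliminate S2.
For General Cole, C strictly dominates L on the remaining rows (S1: 9>6, S3: 7>5, S4: 4>0); eliminate L.
For General Rowe, S4 strictly dominates S1 on the remaining columns (C: 8>5, R: 7>5); eliminate S1.
Among the remaining strategies, none is strictly dominated by another pure strategy of the same player, so the elimination stops.
Surviving strategies — General Rowe: {S3, S4}; General Cole: {C, R}.

S3, S4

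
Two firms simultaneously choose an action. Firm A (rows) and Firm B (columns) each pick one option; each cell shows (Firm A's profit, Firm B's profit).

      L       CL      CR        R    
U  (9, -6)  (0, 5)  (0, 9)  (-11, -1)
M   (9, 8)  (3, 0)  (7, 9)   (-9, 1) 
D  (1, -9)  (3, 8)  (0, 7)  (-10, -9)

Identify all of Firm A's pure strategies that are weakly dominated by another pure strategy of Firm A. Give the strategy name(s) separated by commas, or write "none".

M weakly dominates U — L: 9=9, CL: 3>0, CR: 7>0, R: -9>-11.
Nothing dominates M: U at CL (3>0); D at L (9>1).
D is weakly dominated by M (L: 9>1, CL: 3=3, CR: 7>0, R: -9>-10).

U, D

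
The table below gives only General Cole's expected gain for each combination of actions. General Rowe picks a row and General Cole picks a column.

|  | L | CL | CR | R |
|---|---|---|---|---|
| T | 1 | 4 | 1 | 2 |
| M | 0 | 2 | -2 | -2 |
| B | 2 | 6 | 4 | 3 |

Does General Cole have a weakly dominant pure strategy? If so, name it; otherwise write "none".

CL vs L: T: 4>1, M: 2>0, B: 6>2.
CL vs CR: T: 4>1, M: 2>-2, B: 6>4.
CL vs R: T: 4>2, M: 2>-2, B: 6>3.
CL is at least as good as every other strategy against every opponent action, so it is weakly dominant.

CL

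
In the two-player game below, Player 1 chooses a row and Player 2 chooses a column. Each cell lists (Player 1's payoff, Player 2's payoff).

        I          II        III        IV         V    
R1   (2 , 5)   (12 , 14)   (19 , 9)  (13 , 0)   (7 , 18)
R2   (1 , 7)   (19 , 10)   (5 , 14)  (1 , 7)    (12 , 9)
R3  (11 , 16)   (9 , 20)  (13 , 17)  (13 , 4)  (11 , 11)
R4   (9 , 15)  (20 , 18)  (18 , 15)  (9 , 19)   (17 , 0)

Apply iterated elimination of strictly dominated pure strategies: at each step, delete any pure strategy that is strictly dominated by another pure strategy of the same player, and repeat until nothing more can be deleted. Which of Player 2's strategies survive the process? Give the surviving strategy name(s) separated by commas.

Player 1's strategy R2 is strictly dominated by R4 (I: 9>1, II: 20>19, III: 18>5, IV: 9>1, V: 17>12) and is removed.
Player 2's strategy I is strictly dominated by II (R1: 14>5, R3: 20>16, R4: 18>15) and is removed.
For Player 2, II strictly dominates III on the remaining rows (R1: 14>9, R3: 20>17, R4: 18>15); eliminate III.
Among the remaining strategies, none is strictly dominated by another pure strategy of the same player, so the elimination stops.
Surviving strategies — Player 1: {R1, R3, R4}; Player 2: {II, IV, V}.

II, IV, V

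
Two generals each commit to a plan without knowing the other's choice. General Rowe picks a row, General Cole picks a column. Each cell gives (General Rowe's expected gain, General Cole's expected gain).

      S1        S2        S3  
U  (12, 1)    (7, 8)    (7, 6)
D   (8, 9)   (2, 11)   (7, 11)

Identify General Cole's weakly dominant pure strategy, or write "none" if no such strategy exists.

S2 vs S1: U: 8>1, D: 11>9.
S2 vs S3: U: 8>6, D: 11=11.
S2 is at least as good as every other strategy against every opponent action, so it is weakly dominant.

S2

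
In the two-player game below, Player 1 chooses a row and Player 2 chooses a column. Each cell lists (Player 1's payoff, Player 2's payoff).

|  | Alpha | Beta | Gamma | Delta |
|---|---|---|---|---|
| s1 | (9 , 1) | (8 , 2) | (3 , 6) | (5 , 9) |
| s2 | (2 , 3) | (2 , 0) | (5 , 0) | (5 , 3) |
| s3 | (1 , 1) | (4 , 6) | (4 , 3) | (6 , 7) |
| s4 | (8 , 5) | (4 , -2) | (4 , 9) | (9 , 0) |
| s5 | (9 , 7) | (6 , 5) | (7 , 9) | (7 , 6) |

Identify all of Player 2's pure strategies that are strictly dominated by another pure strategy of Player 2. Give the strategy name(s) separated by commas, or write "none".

Nothing dominates Alpha: Beta at s2 (3>0); Gamma at s2 (3>0); Delta at s2 (3=3).
Delta strictly dominates Beta — s1: 9>2, s2: 3>0, s3: 7>6, s4: 0>-2, s5: 6>5.
Gamma: no other strategy beats it everywhere (Alpha at s1 (6>1); Beta at s1 (6>2); Delta at s4 (9>0)).
Delta: no other strategy beats it everywhere (Alpha at s1 (9>1); Beta at s1 (9>2); Gamma at s1 (9>6)).

Beta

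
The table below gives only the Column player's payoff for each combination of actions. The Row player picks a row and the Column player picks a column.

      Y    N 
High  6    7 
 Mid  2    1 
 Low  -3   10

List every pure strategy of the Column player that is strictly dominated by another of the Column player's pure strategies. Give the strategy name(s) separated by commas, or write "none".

none

Y: no other strategy beats it everywhere (N at Mid (2>1)).
Nothing dominates N: Y at High (7>6).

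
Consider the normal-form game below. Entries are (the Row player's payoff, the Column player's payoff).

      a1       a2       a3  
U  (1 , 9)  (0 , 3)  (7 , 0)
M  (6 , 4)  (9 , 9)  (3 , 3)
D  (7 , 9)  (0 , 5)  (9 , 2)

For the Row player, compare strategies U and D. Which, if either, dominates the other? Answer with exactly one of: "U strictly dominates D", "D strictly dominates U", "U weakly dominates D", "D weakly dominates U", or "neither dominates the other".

Compare U to D across each choice by the Column player: a1: 1<7, a2: 0=0, a3: 7<9.
D is at least as good everywhere and strictly better somewhere (tied at a2), so D weakly dominates U.

D weakly dominates U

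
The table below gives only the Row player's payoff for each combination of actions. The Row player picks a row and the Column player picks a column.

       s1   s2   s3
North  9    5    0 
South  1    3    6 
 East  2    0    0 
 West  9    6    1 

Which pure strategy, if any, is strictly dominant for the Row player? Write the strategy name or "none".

North fails to dominate South at s3 (0<6).
South fails to dominate North at s1 (1<9).
East fails to dominate North at s1 (2<9).
West fails to dominate North at s1 (9=9).
No single strategy dominates all the others.

none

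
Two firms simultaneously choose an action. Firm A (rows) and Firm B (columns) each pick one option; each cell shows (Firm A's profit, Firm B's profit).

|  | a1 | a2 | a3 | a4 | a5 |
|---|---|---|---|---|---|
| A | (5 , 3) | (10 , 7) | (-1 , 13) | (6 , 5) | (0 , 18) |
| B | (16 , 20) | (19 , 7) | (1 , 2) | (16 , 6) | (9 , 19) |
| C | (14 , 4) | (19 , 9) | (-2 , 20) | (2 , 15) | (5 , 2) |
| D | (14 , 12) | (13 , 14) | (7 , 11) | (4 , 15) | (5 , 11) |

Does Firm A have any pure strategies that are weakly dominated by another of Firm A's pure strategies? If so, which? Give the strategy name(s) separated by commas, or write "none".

A is weakly dominated by B (a1: 16>5, a2: 19>10, a3: 1>-1, a4: 16>6, a5: 9>0).
B is not dominated — it holds its own against A at a1 (16>5); C at a1 (16>14); D at a1 (16>14).
C: dominated, since B does at least as well everywhere (a1: 16>14, a2: 19=19, a3: 1>-2, a4: 16>2, a5: 9>5).
Nothing dominates D: A at a1 (14>5); B at a3 (7>1); C at a3 (7>-2).

A, C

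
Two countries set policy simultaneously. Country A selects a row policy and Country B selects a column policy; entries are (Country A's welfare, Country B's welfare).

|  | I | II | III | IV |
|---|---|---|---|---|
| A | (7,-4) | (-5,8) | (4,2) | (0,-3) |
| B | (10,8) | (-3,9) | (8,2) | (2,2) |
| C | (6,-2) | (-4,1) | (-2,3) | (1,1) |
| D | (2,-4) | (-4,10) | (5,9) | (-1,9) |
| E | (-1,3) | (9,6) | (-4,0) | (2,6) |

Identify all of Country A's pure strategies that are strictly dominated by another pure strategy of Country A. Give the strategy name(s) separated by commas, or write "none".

A, C, D

A: dominated, since B does at least as well everywhere (I: 10>7, II: -3>-5, III: 8>4, IV: 2>0).
B is not dominated — it holds its own against A at I (10>7); C at I (10>6); D at I (10>2); E at I (10>-1).
C is strictly dominated by B (I: 10>6, II: -3>-4, III: 8>-2, IV: 2>1).
B strictly dominates D — I: 10>2, II: -3>-4, III: 8>5, IV: 2>-1.
E is not dominated — it holds its own against A at II (9>-5); B at II (9>-3); C at II (9>-4); D at II (9>-4).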